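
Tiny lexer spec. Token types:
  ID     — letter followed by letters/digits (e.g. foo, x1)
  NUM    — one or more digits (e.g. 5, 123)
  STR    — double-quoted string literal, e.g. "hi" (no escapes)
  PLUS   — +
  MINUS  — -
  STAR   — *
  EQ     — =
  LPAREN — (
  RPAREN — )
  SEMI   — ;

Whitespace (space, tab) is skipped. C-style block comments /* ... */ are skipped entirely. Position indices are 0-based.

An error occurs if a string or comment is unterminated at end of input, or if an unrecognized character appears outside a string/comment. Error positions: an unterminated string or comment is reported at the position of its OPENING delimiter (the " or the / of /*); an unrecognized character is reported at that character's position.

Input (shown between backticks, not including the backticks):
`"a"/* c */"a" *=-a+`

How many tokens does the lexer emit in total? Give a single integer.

Answer: 7

Derivation:
pos=0: enter STRING mode
pos=0: emit STR "a" (now at pos=3)
pos=3: enter COMMENT mode (saw '/*')
exit COMMENT mode (now at pos=10)
pos=10: enter STRING mode
pos=10: emit STR "a" (now at pos=13)
pos=14: emit STAR '*'
pos=15: emit EQ '='
pos=16: emit MINUS '-'
pos=17: emit ID 'a' (now at pos=18)
pos=18: emit PLUS '+'
DONE. 7 tokens: [STR, STR, STAR, EQ, MINUS, ID, PLUS]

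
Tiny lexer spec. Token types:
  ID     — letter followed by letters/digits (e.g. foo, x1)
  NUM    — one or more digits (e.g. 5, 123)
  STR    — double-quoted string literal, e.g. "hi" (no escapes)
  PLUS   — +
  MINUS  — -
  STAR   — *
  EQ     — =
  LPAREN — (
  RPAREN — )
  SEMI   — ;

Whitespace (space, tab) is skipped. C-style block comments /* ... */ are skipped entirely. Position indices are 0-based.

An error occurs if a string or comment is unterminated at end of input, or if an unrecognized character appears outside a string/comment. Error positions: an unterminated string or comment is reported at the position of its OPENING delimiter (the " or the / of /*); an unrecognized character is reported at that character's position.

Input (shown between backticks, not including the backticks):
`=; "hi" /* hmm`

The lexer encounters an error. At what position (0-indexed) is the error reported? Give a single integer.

Answer: 8

Derivation:
pos=0: emit EQ '='
pos=1: emit SEMI ';'
pos=3: enter STRING mode
pos=3: emit STR "hi" (now at pos=7)
pos=8: enter COMMENT mode (saw '/*')
pos=8: ERROR — unterminated comment (reached EOF)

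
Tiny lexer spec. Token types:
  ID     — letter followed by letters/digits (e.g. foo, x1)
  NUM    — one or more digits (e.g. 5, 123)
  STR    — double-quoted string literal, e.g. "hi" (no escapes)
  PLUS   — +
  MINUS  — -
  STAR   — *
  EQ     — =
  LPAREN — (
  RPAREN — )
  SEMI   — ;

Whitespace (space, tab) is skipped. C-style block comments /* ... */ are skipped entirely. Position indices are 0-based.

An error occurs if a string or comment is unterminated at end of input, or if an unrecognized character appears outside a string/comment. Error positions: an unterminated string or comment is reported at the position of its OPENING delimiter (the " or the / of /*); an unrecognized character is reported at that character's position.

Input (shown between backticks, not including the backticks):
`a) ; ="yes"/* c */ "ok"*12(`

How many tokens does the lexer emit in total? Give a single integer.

pos=0: emit ID 'a' (now at pos=1)
pos=1: emit RPAREN ')'
pos=3: emit SEMI ';'
pos=5: emit EQ '='
pos=6: enter STRING mode
pos=6: emit STR "yes" (now at pos=11)
pos=11: enter COMMENT mode (saw '/*')
exit COMMENT mode (now at pos=18)
pos=19: enter STRING mode
pos=19: emit STR "ok" (now at pos=23)
pos=23: emit STAR '*'
pos=24: emit NUM '12' (now at pos=26)
pos=26: emit LPAREN '('
DONE. 9 tokens: [ID, RPAREN, SEMI, EQ, STR, STR, STAR, NUM, LPAREN]

Answer: 9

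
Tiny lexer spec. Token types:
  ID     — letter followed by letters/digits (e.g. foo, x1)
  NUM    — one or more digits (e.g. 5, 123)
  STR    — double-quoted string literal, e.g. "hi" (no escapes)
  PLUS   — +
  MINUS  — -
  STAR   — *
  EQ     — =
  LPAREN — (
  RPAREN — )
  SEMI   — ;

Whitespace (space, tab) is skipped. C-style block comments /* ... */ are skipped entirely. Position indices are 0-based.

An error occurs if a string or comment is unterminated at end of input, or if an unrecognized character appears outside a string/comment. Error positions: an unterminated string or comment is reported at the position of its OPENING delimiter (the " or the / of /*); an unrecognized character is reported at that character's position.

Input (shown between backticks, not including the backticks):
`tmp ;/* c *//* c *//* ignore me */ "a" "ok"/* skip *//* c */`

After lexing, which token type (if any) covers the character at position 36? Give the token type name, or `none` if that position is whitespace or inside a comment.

Answer: STR

Derivation:
pos=0: emit ID 'tmp' (now at pos=3)
pos=4: emit SEMI ';'
pos=5: enter COMMENT mode (saw '/*')
exit COMMENT mode (now at pos=12)
pos=12: enter COMMENT mode (saw '/*')
exit COMMENT mode (now at pos=19)
pos=19: enter COMMENT mode (saw '/*')
exit COMMENT mode (now at pos=34)
pos=35: enter STRING mode
pos=35: emit STR "a" (now at pos=38)
pos=39: enter STRING mode
pos=39: emit STR "ok" (now at pos=43)
pos=43: enter COMMENT mode (saw '/*')
exit COMMENT mode (now at pos=53)
pos=53: enter COMMENT mode (saw '/*')
exit COMMENT mode (now at pos=60)
DONE. 4 tokens: [ID, SEMI, STR, STR]
Position 36: char is 'a' -> STR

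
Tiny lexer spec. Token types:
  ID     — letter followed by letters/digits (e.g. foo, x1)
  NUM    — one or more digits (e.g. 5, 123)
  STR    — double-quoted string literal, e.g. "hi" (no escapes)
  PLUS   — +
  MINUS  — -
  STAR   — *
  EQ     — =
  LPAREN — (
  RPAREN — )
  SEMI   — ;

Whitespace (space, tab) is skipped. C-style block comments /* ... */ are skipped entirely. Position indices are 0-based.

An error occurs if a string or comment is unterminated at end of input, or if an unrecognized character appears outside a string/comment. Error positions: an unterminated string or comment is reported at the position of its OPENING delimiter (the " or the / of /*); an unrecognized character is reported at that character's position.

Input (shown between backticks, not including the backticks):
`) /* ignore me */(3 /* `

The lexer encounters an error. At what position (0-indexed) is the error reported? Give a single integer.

pos=0: emit RPAREN ')'
pos=2: enter COMMENT mode (saw '/*')
exit COMMENT mode (now at pos=17)
pos=17: emit LPAREN '('
pos=18: emit NUM '3' (now at pos=19)
pos=20: enter COMMENT mode (saw '/*')
pos=20: ERROR — unterminated comment (reached EOF)

Answer: 20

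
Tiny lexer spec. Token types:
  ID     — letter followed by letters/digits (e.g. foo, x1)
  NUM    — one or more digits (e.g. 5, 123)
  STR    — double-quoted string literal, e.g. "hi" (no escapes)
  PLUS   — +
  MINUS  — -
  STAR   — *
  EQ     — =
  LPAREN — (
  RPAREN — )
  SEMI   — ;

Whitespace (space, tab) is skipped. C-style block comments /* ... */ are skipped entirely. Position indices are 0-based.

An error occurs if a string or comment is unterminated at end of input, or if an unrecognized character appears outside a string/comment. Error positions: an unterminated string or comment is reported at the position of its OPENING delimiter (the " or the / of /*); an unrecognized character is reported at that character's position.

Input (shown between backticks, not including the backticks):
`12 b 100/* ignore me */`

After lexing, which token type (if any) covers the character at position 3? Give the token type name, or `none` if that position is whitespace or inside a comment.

Answer: ID

Derivation:
pos=0: emit NUM '12' (now at pos=2)
pos=3: emit ID 'b' (now at pos=4)
pos=5: emit NUM '100' (now at pos=8)
pos=8: enter COMMENT mode (saw '/*')
exit COMMENT mode (now at pos=23)
DONE. 3 tokens: [NUM, ID, NUM]
Position 3: char is 'b' -> ID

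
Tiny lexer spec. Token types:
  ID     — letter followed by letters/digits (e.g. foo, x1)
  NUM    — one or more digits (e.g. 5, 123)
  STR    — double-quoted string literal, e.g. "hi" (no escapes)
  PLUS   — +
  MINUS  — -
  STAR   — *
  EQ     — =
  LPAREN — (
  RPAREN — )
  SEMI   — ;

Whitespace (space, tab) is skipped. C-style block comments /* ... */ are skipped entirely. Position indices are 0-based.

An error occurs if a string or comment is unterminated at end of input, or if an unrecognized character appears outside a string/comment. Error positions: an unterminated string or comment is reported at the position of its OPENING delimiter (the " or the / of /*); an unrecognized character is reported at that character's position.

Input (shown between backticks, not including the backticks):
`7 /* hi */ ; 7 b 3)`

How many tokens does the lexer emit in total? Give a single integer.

Answer: 6

Derivation:
pos=0: emit NUM '7' (now at pos=1)
pos=2: enter COMMENT mode (saw '/*')
exit COMMENT mode (now at pos=10)
pos=11: emit SEMI ';'
pos=13: emit NUM '7' (now at pos=14)
pos=15: emit ID 'b' (now at pos=16)
pos=17: emit NUM '3' (now at pos=18)
pos=18: emit RPAREN ')'
DONE. 6 tokens: [NUM, SEMI, NUM, ID, NUM, RPAREN]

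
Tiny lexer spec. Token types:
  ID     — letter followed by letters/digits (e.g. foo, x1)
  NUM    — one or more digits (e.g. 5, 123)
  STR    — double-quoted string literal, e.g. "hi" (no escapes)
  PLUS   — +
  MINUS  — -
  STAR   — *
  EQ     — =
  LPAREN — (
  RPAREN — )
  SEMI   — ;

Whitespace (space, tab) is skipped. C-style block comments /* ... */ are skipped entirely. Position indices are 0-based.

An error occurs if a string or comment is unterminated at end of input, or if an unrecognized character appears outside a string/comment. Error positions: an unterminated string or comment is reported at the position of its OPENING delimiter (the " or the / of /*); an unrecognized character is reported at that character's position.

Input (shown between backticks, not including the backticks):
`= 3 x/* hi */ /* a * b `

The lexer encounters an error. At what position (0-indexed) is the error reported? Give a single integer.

Answer: 14

Derivation:
pos=0: emit EQ '='
pos=2: emit NUM '3' (now at pos=3)
pos=4: emit ID 'x' (now at pos=5)
pos=5: enter COMMENT mode (saw '/*')
exit COMMENT mode (now at pos=13)
pos=14: enter COMMENT mode (saw '/*')
pos=14: ERROR — unterminated comment (reached EOF)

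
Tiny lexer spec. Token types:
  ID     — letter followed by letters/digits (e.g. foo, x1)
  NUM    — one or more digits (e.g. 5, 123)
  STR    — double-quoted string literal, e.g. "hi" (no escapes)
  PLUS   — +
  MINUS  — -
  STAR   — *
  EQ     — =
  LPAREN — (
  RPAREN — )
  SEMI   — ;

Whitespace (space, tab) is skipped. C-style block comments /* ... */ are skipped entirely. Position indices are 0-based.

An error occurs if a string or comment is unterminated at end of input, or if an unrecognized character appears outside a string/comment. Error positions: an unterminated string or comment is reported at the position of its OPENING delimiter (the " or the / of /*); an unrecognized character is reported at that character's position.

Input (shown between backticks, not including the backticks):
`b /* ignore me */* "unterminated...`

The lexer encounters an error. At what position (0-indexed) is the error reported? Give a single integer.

Answer: 19

Derivation:
pos=0: emit ID 'b' (now at pos=1)
pos=2: enter COMMENT mode (saw '/*')
exit COMMENT mode (now at pos=17)
pos=17: emit STAR '*'
pos=19: enter STRING mode
pos=19: ERROR — unterminated string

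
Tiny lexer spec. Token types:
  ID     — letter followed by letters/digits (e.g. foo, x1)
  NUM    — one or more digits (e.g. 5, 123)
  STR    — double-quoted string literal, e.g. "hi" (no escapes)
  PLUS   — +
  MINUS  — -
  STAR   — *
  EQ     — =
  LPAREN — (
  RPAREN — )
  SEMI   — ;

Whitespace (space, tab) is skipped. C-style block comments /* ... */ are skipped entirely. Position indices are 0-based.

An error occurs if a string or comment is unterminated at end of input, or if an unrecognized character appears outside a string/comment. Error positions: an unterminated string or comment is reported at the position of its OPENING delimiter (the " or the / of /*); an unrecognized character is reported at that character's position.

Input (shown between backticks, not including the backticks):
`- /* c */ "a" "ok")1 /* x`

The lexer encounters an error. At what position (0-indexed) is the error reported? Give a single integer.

Answer: 21

Derivation:
pos=0: emit MINUS '-'
pos=2: enter COMMENT mode (saw '/*')
exit COMMENT mode (now at pos=9)
pos=10: enter STRING mode
pos=10: emit STR "a" (now at pos=13)
pos=14: enter STRING mode
pos=14: emit STR "ok" (now at pos=18)
pos=18: emit RPAREN ')'
pos=19: emit NUM '1' (now at pos=20)
pos=21: enter COMMENT mode (saw '/*')
pos=21: ERROR — unterminated comment (reached EOF)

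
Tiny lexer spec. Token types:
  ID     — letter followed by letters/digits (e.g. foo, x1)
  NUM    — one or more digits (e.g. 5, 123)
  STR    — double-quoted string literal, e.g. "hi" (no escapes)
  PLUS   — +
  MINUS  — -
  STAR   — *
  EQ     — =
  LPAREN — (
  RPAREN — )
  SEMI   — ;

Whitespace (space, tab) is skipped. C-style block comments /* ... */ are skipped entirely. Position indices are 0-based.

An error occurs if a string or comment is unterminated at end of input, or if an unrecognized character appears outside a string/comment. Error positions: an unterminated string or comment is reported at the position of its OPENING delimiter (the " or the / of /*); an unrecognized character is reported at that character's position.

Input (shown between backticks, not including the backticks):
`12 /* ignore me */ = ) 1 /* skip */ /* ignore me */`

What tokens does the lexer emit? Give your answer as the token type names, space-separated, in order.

pos=0: emit NUM '12' (now at pos=2)
pos=3: enter COMMENT mode (saw '/*')
exit COMMENT mode (now at pos=18)
pos=19: emit EQ '='
pos=21: emit RPAREN ')'
pos=23: emit NUM '1' (now at pos=24)
pos=25: enter COMMENT mode (saw '/*')
exit COMMENT mode (now at pos=35)
pos=36: enter COMMENT mode (saw '/*')
exit COMMENT mode (now at pos=51)
DONE. 4 tokens: [NUM, EQ, RPAREN, NUM]

Answer: NUM EQ RPAREN NUM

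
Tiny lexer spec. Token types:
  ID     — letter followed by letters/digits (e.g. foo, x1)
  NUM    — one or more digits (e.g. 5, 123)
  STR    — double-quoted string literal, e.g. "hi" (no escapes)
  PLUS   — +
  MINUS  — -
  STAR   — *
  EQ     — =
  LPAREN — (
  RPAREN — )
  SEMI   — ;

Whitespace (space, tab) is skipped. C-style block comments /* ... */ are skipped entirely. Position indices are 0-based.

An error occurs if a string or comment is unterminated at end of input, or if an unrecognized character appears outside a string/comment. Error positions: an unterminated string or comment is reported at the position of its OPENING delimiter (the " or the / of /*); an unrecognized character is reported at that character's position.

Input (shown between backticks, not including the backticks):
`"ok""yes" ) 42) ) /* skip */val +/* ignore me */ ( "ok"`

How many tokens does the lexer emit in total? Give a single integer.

Answer: 10

Derivation:
pos=0: enter STRING mode
pos=0: emit STR "ok" (now at pos=4)
pos=4: enter STRING mode
pos=4: emit STR "yes" (now at pos=9)
pos=10: emit RPAREN ')'
pos=12: emit NUM '42' (now at pos=14)
pos=14: emit RPAREN ')'
pos=16: emit RPAREN ')'
pos=18: enter COMMENT mode (saw '/*')
exit COMMENT mode (now at pos=28)
pos=28: emit ID 'val' (now at pos=31)
pos=32: emit PLUS '+'
pos=33: enter COMMENT mode (saw '/*')
exit COMMENT mode (now at pos=48)
pos=49: emit LPAREN '('
pos=51: enter STRING mode
pos=51: emit STR "ok" (now at pos=55)
DONE. 10 tokens: [STR, STR, RPAREN, NUM, RPAREN, RPAREN, ID, PLUS, LPAREN, STR]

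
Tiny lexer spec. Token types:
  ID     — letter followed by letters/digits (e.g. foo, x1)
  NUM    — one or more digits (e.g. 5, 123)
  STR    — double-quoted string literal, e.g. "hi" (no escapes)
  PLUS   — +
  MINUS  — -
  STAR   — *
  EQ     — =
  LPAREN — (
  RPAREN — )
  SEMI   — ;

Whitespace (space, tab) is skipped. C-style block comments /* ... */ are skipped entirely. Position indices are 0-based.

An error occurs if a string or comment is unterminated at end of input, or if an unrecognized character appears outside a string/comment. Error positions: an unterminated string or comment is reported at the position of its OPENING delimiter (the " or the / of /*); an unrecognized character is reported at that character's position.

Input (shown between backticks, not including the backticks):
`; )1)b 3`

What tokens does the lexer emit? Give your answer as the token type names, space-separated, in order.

Answer: SEMI RPAREN NUM RPAREN ID NUM

Derivation:
pos=0: emit SEMI ';'
pos=2: emit RPAREN ')'
pos=3: emit NUM '1' (now at pos=4)
pos=4: emit RPAREN ')'
pos=5: emit ID 'b' (now at pos=6)
pos=7: emit NUM '3' (now at pos=8)
DONE. 6 tokens: [SEMI, RPAREN, NUM, RPAREN, ID, NUM]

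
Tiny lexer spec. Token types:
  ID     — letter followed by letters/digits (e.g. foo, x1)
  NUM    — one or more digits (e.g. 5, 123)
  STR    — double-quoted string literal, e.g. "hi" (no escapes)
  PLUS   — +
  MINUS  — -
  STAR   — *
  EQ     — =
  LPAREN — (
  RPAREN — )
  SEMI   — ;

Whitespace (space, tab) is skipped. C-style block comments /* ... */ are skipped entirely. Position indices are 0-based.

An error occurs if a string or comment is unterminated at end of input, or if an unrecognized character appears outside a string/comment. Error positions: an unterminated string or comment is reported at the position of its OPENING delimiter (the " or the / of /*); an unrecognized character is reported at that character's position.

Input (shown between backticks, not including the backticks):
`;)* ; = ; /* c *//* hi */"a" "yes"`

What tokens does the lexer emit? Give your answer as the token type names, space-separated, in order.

pos=0: emit SEMI ';'
pos=1: emit RPAREN ')'
pos=2: emit STAR '*'
pos=4: emit SEMI ';'
pos=6: emit EQ '='
pos=8: emit SEMI ';'
pos=10: enter COMMENT mode (saw '/*')
exit COMMENT mode (now at pos=17)
pos=17: enter COMMENT mode (saw '/*')
exit COMMENT mode (now at pos=25)
pos=25: enter STRING mode
pos=25: emit STR "a" (now at pos=28)
pos=29: enter STRING mode
pos=29: emit STR "yes" (now at pos=34)
DONE. 8 tokens: [SEMI, RPAREN, STAR, SEMI, EQ, SEMI, STR, STR]

Answer: SEMI RPAREN STAR SEMI EQ SEMI STR STR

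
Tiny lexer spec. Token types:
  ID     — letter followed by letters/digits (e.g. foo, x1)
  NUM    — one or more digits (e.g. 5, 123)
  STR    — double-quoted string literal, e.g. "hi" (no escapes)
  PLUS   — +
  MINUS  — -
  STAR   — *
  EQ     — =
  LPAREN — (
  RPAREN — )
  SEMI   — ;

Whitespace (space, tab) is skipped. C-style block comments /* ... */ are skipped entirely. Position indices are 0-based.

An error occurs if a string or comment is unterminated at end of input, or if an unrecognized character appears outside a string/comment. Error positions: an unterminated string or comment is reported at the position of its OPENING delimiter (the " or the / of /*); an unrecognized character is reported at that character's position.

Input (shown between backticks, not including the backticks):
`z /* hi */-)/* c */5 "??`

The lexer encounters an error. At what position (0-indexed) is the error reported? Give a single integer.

Answer: 21

Derivation:
pos=0: emit ID 'z' (now at pos=1)
pos=2: enter COMMENT mode (saw '/*')
exit COMMENT mode (now at pos=10)
pos=10: emit MINUS '-'
pos=11: emit RPAREN ')'
pos=12: enter COMMENT mode (saw '/*')
exit COMMENT mode (now at pos=19)
pos=19: emit NUM '5' (now at pos=20)
pos=21: enter STRING mode
pos=21: ERROR — unterminated string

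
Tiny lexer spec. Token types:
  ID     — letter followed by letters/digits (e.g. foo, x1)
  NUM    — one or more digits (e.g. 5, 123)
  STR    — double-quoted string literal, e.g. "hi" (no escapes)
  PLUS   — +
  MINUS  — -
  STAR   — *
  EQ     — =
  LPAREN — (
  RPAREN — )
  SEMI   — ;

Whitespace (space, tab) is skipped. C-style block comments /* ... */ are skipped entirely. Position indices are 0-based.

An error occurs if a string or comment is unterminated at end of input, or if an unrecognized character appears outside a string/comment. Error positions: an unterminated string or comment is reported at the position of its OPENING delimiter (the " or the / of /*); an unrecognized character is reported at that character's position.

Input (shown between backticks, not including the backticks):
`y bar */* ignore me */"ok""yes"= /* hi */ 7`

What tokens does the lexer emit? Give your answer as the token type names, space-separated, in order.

Answer: ID ID STAR STR STR EQ NUM

Derivation:
pos=0: emit ID 'y' (now at pos=1)
pos=2: emit ID 'bar' (now at pos=5)
pos=6: emit STAR '*'
pos=7: enter COMMENT mode (saw '/*')
exit COMMENT mode (now at pos=22)
pos=22: enter STRING mode
pos=22: emit STR "ok" (now at pos=26)
pos=26: enter STRING mode
pos=26: emit STR "yes" (now at pos=31)
pos=31: emit EQ '='
pos=33: enter COMMENT mode (saw '/*')
exit COMMENT mode (now at pos=41)
pos=42: emit NUM '7' (now at pos=43)
DONE. 7 tokens: [ID, ID, STAR, STR, STR, EQ, NUM]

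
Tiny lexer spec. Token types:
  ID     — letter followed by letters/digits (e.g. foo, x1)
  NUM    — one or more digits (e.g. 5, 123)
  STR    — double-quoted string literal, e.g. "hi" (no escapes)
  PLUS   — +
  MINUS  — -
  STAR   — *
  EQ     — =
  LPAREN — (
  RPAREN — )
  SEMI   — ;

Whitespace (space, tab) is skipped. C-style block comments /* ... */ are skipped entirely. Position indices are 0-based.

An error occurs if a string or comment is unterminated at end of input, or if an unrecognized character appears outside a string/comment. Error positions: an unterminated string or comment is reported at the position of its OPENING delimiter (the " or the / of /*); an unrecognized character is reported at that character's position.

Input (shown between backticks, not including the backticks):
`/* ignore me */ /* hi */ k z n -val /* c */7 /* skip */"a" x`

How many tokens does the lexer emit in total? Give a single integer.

pos=0: enter COMMENT mode (saw '/*')
exit COMMENT mode (now at pos=15)
pos=16: enter COMMENT mode (saw '/*')
exit COMMENT mode (now at pos=24)
pos=25: emit ID 'k' (now at pos=26)
pos=27: emit ID 'z' (now at pos=28)
pos=29: emit ID 'n' (now at pos=30)
pos=31: emit MINUS '-'
pos=32: emit ID 'val' (now at pos=35)
pos=36: enter COMMENT mode (saw '/*')
exit COMMENT mode (now at pos=43)
pos=43: emit NUM '7' (now at pos=44)
pos=45: enter COMMENT mode (saw '/*')
exit COMMENT mode (now at pos=55)
pos=55: enter STRING mode
pos=55: emit STR "a" (now at pos=58)
pos=59: emit ID 'x' (now at pos=60)
DONE. 8 tokens: [ID, ID, ID, MINUS, ID, NUM, STR, ID]

Answer: 8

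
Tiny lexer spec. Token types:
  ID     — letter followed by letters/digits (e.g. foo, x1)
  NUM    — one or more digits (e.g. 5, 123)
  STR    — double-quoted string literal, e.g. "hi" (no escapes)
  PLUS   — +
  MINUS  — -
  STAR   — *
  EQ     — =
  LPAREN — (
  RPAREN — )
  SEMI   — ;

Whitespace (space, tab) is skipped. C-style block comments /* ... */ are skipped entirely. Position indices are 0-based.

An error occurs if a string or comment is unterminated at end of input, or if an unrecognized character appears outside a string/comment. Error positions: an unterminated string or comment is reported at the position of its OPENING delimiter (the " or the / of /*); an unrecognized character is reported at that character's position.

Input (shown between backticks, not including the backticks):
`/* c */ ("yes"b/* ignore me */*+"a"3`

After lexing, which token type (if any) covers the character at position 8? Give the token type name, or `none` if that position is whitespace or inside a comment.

pos=0: enter COMMENT mode (saw '/*')
exit COMMENT mode (now at pos=7)
pos=8: emit LPAREN '('
pos=9: enter STRING mode
pos=9: emit STR "yes" (now at pos=14)
pos=14: emit ID 'b' (now at pos=15)
pos=15: enter COMMENT mode (saw '/*')
exit COMMENT mode (now at pos=30)
pos=30: emit STAR '*'
pos=31: emit PLUS '+'
pos=32: enter STRING mode
pos=32: emit STR "a" (now at pos=35)
pos=35: emit NUM '3' (now at pos=36)
DONE. 7 tokens: [LPAREN, STR, ID, STAR, PLUS, STR, NUM]
Position 8: char is '(' -> LPAREN

Answer: LPAREN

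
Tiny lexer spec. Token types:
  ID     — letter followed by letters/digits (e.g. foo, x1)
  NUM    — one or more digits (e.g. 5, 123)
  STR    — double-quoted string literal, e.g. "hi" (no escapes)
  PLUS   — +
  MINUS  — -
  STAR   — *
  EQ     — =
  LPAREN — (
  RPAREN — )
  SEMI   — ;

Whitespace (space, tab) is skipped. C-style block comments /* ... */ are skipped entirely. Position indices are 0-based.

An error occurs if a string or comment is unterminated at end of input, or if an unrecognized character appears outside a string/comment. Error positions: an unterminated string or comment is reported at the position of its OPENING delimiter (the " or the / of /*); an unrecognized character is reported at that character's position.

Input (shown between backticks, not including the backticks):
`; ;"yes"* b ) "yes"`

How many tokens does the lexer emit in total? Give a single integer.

Answer: 7

Derivation:
pos=0: emit SEMI ';'
pos=2: emit SEMI ';'
pos=3: enter STRING mode
pos=3: emit STR "yes" (now at pos=8)
pos=8: emit STAR '*'
pos=10: emit ID 'b' (now at pos=11)
pos=12: emit RPAREN ')'
pos=14: enter STRING mode
pos=14: emit STR "yes" (now at pos=19)
DONE. 7 tokens: [SEMI, SEMI, STR, STAR, ID, RPAREN, STR]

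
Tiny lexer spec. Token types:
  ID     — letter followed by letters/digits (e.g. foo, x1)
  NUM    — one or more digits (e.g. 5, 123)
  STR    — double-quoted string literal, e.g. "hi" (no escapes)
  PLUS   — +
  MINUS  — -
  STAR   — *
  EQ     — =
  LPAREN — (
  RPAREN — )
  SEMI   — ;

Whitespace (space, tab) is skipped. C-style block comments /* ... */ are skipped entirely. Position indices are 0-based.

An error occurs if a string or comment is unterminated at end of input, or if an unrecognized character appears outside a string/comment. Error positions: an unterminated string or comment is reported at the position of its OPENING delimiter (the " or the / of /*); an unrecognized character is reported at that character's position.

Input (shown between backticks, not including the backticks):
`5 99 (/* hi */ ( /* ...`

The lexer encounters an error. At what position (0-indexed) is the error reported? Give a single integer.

Answer: 17

Derivation:
pos=0: emit NUM '5' (now at pos=1)
pos=2: emit NUM '99' (now at pos=4)
pos=5: emit LPAREN '('
pos=6: enter COMMENT mode (saw '/*')
exit COMMENT mode (now at pos=14)
pos=15: emit LPAREN '('
pos=17: enter COMMENT mode (saw '/*')
pos=17: ERROR — unterminated comment (reached EOF)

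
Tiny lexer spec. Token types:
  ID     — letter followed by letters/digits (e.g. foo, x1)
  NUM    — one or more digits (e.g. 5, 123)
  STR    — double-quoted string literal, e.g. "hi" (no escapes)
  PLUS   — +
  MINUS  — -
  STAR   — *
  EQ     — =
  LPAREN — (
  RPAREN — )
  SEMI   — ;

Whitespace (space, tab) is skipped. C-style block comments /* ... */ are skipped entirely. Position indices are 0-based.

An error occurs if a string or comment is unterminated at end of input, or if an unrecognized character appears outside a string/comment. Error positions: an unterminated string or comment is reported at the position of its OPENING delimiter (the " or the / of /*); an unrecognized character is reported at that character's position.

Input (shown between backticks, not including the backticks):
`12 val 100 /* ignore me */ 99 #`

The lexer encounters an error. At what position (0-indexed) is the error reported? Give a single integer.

pos=0: emit NUM '12' (now at pos=2)
pos=3: emit ID 'val' (now at pos=6)
pos=7: emit NUM '100' (now at pos=10)
pos=11: enter COMMENT mode (saw '/*')
exit COMMENT mode (now at pos=26)
pos=27: emit NUM '99' (now at pos=29)
pos=30: ERROR — unrecognized char '#'

Answer: 30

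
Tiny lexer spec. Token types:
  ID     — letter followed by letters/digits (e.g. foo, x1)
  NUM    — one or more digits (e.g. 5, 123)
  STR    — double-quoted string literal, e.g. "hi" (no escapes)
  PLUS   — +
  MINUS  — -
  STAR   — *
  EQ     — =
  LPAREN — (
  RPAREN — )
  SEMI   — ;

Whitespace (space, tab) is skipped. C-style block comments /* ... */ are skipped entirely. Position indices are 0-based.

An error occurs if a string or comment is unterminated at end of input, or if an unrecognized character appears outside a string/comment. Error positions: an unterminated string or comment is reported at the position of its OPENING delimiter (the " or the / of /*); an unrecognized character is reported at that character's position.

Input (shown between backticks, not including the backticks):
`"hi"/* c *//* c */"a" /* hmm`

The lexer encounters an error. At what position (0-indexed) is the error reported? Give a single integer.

Answer: 22

Derivation:
pos=0: enter STRING mode
pos=0: emit STR "hi" (now at pos=4)
pos=4: enter COMMENT mode (saw '/*')
exit COMMENT mode (now at pos=11)
pos=11: enter COMMENT mode (saw '/*')
exit COMMENT mode (now at pos=18)
pos=18: enter STRING mode
pos=18: emit STR "a" (now at pos=21)
pos=22: enter COMMENT mode (saw '/*')
pos=22: ERROR — unterminated comment (reached EOF)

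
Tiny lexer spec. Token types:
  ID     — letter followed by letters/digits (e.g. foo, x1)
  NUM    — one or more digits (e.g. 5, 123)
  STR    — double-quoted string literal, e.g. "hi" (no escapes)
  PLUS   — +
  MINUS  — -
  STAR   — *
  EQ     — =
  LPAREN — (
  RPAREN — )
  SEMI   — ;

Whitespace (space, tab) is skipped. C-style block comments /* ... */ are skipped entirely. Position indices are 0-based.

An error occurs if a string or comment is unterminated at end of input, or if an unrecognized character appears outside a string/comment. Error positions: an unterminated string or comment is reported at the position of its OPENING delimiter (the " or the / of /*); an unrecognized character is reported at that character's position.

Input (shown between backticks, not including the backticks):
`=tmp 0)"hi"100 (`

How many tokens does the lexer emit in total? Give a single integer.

Answer: 7

Derivation:
pos=0: emit EQ '='
pos=1: emit ID 'tmp' (now at pos=4)
pos=5: emit NUM '0' (now at pos=6)
pos=6: emit RPAREN ')'
pos=7: enter STRING mode
pos=7: emit STR "hi" (now at pos=11)
pos=11: emit NUM '100' (now at pos=14)
pos=15: emit LPAREN '('
DONE. 7 tokens: [EQ, ID, NUM, RPAREN, STR, NUM, LPAREN]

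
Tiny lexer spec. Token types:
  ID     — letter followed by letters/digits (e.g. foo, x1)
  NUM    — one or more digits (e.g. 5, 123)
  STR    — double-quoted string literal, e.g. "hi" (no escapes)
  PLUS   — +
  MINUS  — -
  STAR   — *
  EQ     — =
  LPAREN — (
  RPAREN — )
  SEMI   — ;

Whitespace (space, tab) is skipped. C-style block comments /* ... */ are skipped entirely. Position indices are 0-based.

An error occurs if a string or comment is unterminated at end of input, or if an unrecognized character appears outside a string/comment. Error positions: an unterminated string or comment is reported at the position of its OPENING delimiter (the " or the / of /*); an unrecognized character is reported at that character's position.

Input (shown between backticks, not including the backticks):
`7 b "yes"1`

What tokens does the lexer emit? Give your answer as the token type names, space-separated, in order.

Answer: NUM ID STR NUM

Derivation:
pos=0: emit NUM '7' (now at pos=1)
pos=2: emit ID 'b' (now at pos=3)
pos=4: enter STRING mode
pos=4: emit STR "yes" (now at pos=9)
pos=9: emit NUM '1' (now at pos=10)
DONE. 4 tokens: [NUM, ID, STR, NUM]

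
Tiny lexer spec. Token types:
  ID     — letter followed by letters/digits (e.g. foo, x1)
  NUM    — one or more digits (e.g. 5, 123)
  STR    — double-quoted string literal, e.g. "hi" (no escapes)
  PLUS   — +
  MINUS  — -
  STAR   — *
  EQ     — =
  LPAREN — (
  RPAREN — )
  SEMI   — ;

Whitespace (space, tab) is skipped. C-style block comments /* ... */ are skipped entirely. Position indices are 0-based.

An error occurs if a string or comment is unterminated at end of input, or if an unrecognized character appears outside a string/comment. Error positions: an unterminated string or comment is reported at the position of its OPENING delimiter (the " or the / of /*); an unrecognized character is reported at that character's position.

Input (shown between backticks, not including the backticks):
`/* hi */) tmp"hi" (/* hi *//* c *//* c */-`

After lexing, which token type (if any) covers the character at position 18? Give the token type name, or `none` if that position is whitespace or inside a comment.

Answer: LPAREN

Derivation:
pos=0: enter COMMENT mode (saw '/*')
exit COMMENT mode (now at pos=8)
pos=8: emit RPAREN ')'
pos=10: emit ID 'tmp' (now at pos=13)
pos=13: enter STRING mode
pos=13: emit STR "hi" (now at pos=17)
pos=18: emit LPAREN '('
pos=19: enter COMMENT mode (saw '/*')
exit COMMENT mode (now at pos=27)
pos=27: enter COMMENT mode (saw '/*')
exit COMMENT mode (now at pos=34)
pos=34: enter COMMENT mode (saw '/*')
exit COMMENT mode (now at pos=41)
pos=41: emit MINUS '-'
DONE. 5 tokens: [RPAREN, ID, STR, LPAREN, MINUS]
Position 18: char is '(' -> LPAREN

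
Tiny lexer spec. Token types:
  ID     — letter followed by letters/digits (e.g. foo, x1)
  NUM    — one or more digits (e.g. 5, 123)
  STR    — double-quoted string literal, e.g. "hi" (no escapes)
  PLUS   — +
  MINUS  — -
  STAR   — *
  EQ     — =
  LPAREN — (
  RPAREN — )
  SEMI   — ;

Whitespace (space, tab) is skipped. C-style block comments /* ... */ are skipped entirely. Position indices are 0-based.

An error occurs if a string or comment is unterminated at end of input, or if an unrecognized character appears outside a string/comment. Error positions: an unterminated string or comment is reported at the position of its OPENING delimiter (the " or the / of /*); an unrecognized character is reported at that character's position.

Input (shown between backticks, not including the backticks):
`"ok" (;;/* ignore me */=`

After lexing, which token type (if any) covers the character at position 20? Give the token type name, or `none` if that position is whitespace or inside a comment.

Answer: none

Derivation:
pos=0: enter STRING mode
pos=0: emit STR "ok" (now at pos=4)
pos=5: emit LPAREN '('
pos=6: emit SEMI ';'
pos=7: emit SEMI ';'
pos=8: enter COMMENT mode (saw '/*')
exit COMMENT mode (now at pos=23)
pos=23: emit EQ '='
DONE. 5 tokens: [STR, LPAREN, SEMI, SEMI, EQ]
Position 20: char is ' ' -> none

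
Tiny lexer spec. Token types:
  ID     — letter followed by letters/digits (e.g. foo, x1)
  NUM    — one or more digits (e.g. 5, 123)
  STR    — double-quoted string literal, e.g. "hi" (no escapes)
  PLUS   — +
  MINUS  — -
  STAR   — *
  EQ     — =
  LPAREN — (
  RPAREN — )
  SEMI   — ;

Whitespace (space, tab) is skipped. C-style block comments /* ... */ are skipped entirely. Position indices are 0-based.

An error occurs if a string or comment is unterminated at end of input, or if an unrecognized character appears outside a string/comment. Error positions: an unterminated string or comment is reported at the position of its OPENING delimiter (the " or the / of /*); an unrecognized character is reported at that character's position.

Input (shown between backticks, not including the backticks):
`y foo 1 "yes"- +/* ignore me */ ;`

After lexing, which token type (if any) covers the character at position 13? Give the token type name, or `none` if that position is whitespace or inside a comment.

pos=0: emit ID 'y' (now at pos=1)
pos=2: emit ID 'foo' (now at pos=5)
pos=6: emit NUM '1' (now at pos=7)
pos=8: enter STRING mode
pos=8: emit STR "yes" (now at pos=13)
pos=13: emit MINUS '-'
pos=15: emit PLUS '+'
pos=16: enter COMMENT mode (saw '/*')
exit COMMENT mode (now at pos=31)
pos=32: emit SEMI ';'
DONE. 7 tokens: [ID, ID, NUM, STR, MINUS, PLUS, SEMI]
Position 13: char is '-' -> MINUS

Answer: MINUS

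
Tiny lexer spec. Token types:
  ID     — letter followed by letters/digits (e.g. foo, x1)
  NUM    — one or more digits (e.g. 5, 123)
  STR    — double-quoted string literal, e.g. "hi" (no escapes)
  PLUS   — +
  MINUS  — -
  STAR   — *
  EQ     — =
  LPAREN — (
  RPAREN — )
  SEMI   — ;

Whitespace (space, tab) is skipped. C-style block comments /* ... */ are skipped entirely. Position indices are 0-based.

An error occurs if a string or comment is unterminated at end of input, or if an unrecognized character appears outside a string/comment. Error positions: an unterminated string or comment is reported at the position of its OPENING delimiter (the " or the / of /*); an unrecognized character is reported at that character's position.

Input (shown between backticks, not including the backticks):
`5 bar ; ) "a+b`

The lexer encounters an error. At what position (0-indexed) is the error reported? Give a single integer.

pos=0: emit NUM '5' (now at pos=1)
pos=2: emit ID 'bar' (now at pos=5)
pos=6: emit SEMI ';'
pos=8: emit RPAREN ')'
pos=10: enter STRING mode
pos=10: ERROR — unterminated string

Answer: 10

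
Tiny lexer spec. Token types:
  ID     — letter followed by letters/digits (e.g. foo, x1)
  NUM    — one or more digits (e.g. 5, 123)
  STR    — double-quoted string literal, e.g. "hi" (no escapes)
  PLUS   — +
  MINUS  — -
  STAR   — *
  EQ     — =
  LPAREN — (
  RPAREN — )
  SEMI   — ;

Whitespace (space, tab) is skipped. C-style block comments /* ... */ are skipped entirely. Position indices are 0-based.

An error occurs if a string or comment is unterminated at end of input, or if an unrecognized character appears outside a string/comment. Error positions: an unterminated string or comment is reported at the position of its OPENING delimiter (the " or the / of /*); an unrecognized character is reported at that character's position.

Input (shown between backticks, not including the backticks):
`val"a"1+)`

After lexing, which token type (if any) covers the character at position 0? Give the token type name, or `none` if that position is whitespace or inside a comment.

pos=0: emit ID 'val' (now at pos=3)
pos=3: enter STRING mode
pos=3: emit STR "a" (now at pos=6)
pos=6: emit NUM '1' (now at pos=7)
pos=7: emit PLUS '+'
pos=8: emit RPAREN ')'
DONE. 5 tokens: [ID, STR, NUM, PLUS, RPAREN]
Position 0: char is 'v' -> ID

Answer: ID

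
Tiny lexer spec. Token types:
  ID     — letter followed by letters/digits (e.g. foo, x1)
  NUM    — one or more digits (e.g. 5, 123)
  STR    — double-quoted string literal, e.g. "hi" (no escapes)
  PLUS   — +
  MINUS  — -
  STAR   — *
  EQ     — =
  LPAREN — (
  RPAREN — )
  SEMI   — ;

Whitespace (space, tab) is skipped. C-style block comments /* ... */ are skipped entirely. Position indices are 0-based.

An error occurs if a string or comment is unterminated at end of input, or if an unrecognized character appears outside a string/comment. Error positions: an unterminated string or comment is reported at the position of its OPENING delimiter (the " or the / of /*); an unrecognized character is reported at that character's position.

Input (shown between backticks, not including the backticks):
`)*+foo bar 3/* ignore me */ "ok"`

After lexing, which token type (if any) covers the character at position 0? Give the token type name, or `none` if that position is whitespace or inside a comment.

Answer: RPAREN

Derivation:
pos=0: emit RPAREN ')'
pos=1: emit STAR '*'
pos=2: emit PLUS '+'
pos=3: emit ID 'foo' (now at pos=6)
pos=7: emit ID 'bar' (now at pos=10)
pos=11: emit NUM '3' (now at pos=12)
pos=12: enter COMMENT mode (saw '/*')
exit COMMENT mode (now at pos=27)
pos=28: enter STRING mode
pos=28: emit STR "ok" (now at pos=32)
DONE. 7 tokens: [RPAREN, STAR, PLUS, ID, ID, NUM, STR]
Position 0: char is ')' -> RPAREN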